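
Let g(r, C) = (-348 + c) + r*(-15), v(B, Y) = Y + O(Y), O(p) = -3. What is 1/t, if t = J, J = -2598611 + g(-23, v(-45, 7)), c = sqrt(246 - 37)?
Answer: -2598614/6752794720787 - sqrt(209)/6752794720787 ≈ -3.8482e-7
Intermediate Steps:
c = sqrt(209) ≈ 14.457
v(B, Y) = -3 + Y (v(B, Y) = Y - 3 = -3 + Y)
g(r, C) = -348 + sqrt(209) - 15*r (g(r, C) = (-348 + sqrt(209)) + r*(-15) = (-348 + sqrt(209)) - 15*r = -348 + sqrt(209) - 15*r)
J = -2598614 + sqrt(209) (J = -2598611 + (-348 + sqrt(209) - 15*(-23)) = -2598611 + (-348 + sqrt(209) + 345) = -2598611 + (-3 + sqrt(209)) = -2598614 + sqrt(209) ≈ -2.5986e+6)
t = -2598614 + sqrt(209) ≈ -2.5986e+6
1/t = 1/(-2598614 + sqrt(209))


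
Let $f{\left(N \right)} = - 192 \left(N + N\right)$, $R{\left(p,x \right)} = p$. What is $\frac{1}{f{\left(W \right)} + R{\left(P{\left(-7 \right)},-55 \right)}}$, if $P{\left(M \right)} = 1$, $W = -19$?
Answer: $\frac{1}{7297} \approx 0.00013704$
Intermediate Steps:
$f{\left(N \right)} = - 384 N$ ($f{\left(N \right)} = - 192 \cdot 2 N = - 384 N$)
$\frac{1}{f{\left(W \right)} + R{\left(P{\left(-7 \right)},-55 \right)}} = \frac{1}{\left(-384\right) \left(-19\right) + 1} = \frac{1}{7296 + 1} = \frac{1}{7297}$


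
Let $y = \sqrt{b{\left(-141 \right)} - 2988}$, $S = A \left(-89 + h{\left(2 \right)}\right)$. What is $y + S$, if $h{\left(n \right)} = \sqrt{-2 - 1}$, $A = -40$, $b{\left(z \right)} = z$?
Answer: $3560 + i \sqrt{3129} - 40 i \sqrt{3} \approx 3560.0 - 13.345 i$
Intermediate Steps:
$h{\left(n \right)} = i \sqrt{3}$ ($h{\left(n \right)} = \sqrt{-3} = i \sqrt{3}$)
$S = 3560 - 40 i \sqrt{3}$ ($S = - 40 \left(-89 + i \sqrt{3}\right) = 3560 - 40 i \sqrt{3} \approx 3560.0 - 69.282 i$)
$y = i \sqrt{3129}$ ($y = \sqrt{-141 - 2988} = \sqrt{-3129} = i \sqrt{3129} \approx 55.937 i$)
$y + S = i \sqrt{3129} + \left(3560 - 40 i \sqrt{3}\right) = 3560 + i \sqrt{3129} - 40 i \sqrt{3}$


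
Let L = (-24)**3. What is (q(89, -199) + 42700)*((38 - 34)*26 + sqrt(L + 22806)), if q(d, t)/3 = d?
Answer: 4468568 + 128901*sqrt(998) ≈ 8.5407e+6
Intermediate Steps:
q(d, t) = 3*d
L = -13824
(q(89, -199) + 42700)*((38 - 34)*26 + sqrt(L + 22806)) = (3*89 + 42700)*((38 - 34)*26 + sqrt(-13824 + 22806)) = (267 + 42700)*(4*26 + sqrt(8982)) = 42967*(104 + 3*sqrt(998)) = 4468568 + 128901*sqrt(998)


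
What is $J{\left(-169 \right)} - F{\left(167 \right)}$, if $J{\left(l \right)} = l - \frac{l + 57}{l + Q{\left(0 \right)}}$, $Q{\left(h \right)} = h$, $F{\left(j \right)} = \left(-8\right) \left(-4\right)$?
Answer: $- \frac{34081}{169} \approx -201.66$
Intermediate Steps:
$F{\left(j \right)} = 32$
$J{\left(l \right)} = l - \frac{57 + l}{l}$ ($J{\left(l \right)} = l - \frac{l + 57}{l + 0} = l - \frac{57 + l}{l}$)
$J{\left(-169 \right)} - F{\left(167 \right)} = \left(-1 - 169 - \frac{57}{-169}\right) - 32 = \left(-1 - 169 - - \frac{57}{169}\right) - 32 = \left(-1 - 169 + \frac{57}{169}\right) - 32 = - \frac{28673}{169} - 32 = - \frac{34081}{169}$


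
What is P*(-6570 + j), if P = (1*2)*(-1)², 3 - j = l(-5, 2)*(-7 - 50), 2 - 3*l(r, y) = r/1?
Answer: -12868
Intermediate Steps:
l(r, y) = ⅔ - r/3 (l(r, y) = ⅔ - r/(3*1) = ⅔ - r/3)
j = 136 (j = 3 - (⅔ - ⅓*(-5))*(-7 - 50) = 3 - (⅔ + 5/3)*(-57) = 3 - 7*(-57)/3 = 3 - 1*(-133) = 3 + 133 = 136)
P = 2 (P = 2*1 = 2)
P*(-6570 + j) = 2*(-6570 + 136) = 2*(-6434) = -12868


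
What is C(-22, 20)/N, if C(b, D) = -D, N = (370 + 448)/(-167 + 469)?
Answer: -3020/409 ≈ -7.3839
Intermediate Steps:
N = 409/151 (N = 818/302 = 818*(1/302) = 409/151 ≈ 2.7086)
C(-22, 20)/N = (-1*20)/(409/151) = -20*151/409 = -3020/409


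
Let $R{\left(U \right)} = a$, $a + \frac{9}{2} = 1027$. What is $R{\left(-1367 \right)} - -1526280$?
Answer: $\frac{3054605}{2} \approx 1.5273 \cdot 10^{6}$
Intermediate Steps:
$a = \frac{2045}{2}$ ($a = - \frac{9}{2} + 1027 = \frac{2045}{2} \approx 1022.5$)
$R{\left(U \right)} = \frac{2045}{2}$
$R{\left(-1367 \right)} - -1526280 = \frac{2045}{2} - -1526280 = \frac{2045}{2} + 1526280 = \frac{3054605}{2}$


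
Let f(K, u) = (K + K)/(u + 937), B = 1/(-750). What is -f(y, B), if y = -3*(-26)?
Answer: -117000/702749 ≈ -0.16649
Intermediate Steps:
y = 78
B = -1/750 ≈ -0.0013333
f(K, u) = 2*K/(937 + u) (f(K, u) = (2*K)/(937 + u) = 2*K/(937 + u))
-f(y, B) = -2*78/(937 - 1/750) = -2*78/702749/750 = -2*78*750/702749 = -1*117000/702749 = -117000/702749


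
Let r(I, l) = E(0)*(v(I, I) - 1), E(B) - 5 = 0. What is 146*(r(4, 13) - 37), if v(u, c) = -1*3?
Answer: -8322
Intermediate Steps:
v(u, c) = -3
E(B) = 5 (E(B) = 5 + 0 = 5)
r(I, l) = -20 (r(I, l) = 5*(-3 - 1) = 5*(-4) = -20)
146*(r(4, 13) - 37) = 146*(-20 - 37) = 146*(-57) = -8322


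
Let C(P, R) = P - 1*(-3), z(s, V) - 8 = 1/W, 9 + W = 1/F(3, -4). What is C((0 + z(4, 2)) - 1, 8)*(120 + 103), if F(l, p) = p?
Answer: 81618/37 ≈ 2205.9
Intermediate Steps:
W = -37/4 (W = -9 + 1/(-4) = -9 - ¼ = -37/4 ≈ -9.2500)
z(s, V) = 292/37 (z(s, V) = 8 + 1/(-37/4) = 8 - 4/37 = 292/37)
C(P, R) = 3 + P (C(P, R) = P + 3 = 3 + P)
C((0 + z(4, 2)) - 1, 8)*(120 + 103) = (3 + ((0 + 292/37) - 1))*(120 + 103) = (3 + (292/37 - 1))*223 = (3 + 255/37)*223 = (366/37)*223 = 81618/37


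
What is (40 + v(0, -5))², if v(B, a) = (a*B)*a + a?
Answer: 1225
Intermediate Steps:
v(B, a) = a + B*a² (v(B, a) = (B*a)*a + a = B*a² + a = a + B*a²)
(40 + v(0, -5))² = (40 - 5*(1 + 0*(-5)))² = (40 - 5*(1 + 0))² = (40 - 5*1)² = (40 - 5)² = 35² = 1225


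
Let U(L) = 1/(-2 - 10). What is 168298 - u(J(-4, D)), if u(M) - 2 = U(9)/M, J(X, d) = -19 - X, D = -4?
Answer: 30293279/180 ≈ 1.6830e+5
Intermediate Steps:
U(L) = -1/12 (U(L) = 1/(-12) = -1/12)
u(M) = 2 - 1/(12*M)
168298 - u(J(-4, D)) = 168298 - (2 - 1/(12*(-19 - 1*(-4)))) = 168298 - (2 - 1/(12*(-19 + 4))) = 168298 - (2 - 1/12/(-15)) = 168298 - (2 - 1/12*(-1/15)) = 168298 - (2 + 1/180) = 168298 - 1*361/180 = 168298 - 361/180 = 30293279/180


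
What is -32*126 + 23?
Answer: -4009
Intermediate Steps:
-32*126 + 23 = -4032 + 23 = -4009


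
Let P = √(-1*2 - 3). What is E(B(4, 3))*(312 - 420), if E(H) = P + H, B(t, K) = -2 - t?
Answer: 648 - 108*I*√5 ≈ 648.0 - 241.5*I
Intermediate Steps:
P = I*√5 (P = √(-2 - 3) = √(-5) = I*√5 ≈ 2.2361*I)
E(H) = H + I*√5 (E(H) = I*√5 + H = H + I*√5)
E(B(4, 3))*(312 - 420) = ((-2 - 1*4) + I*√5)*(312 - 420) = ((-2 - 4) + I*√5)*(-108) = (-6 + I*√5)*(-108) = 648 - 108*I*√5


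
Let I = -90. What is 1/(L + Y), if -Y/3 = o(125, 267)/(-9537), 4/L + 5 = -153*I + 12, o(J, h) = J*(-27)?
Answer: -43797083/46484659 ≈ -0.94218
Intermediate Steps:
o(J, h) = -27*J
L = 4/13777 (L = 4/(-5 + (-153*(-90) + 12)) = 4/(-5 + (13770 + 12)) = 4/(-5 + 13782) = 4/13777 ≈ 0.00029034)
Y = -3375/3179 (Y = -3*(-27*125)/(-9537) = -(-10125)*(-1)/9537 = -3*1125/3179 = -3375/3179 ≈ -1.0617)
1/(L + Y) = 1/(4/13777 - 3375/3179) = 1/(-46484659/43797083) = -43797083/46484659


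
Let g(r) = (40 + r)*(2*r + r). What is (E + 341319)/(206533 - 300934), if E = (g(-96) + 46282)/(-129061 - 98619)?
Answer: -7771144751/2149321968 ≈ -3.6156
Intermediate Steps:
g(r) = 3*r*(40 + r) (g(r) = (40 + r)*(3*r) = 3*r*(40 + r))
E = -6241/22768 (E = (3*(-96)*(40 - 96) + 46282)/(-129061 - 98619) = (3*(-96)*(-56) + 46282)/(-227680) = (16128 + 46282)*(-1/227680) = 62410*(-1/227680) = -6241/22768 ≈ -0.27411)
(E + 341319)/(206533 - 300934) = (-6241/22768 + 341319)/(206533 - 300934) = (7771144751/22768)/(-94401) = (7771144751/22768)*(-1/94401) = -7771144751/2149321968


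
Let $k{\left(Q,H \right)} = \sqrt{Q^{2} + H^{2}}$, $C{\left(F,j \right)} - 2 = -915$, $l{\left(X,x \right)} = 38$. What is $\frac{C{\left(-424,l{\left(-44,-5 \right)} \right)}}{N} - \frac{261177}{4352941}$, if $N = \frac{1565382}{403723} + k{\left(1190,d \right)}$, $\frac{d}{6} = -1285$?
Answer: $- \frac{1294148034176501802539157}{21590019597195744200857658} - \frac{744059670227885 \sqrt{608602}}{4959869567999139938} \approx -0.17697$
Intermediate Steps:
$d = -7710$ ($d = 6 \left(-1285\right) = -7710$)
$C{\left(F,j \right)} = -913$ ($C{\left(F,j \right)} = 2 - 915 = -913$)
$k{\left(Q,H \right)} = \sqrt{H^{2} + Q^{2}}$
$N = \frac{1565382}{403723} + 10 \sqrt{608602}$ ($N = \frac{1565382}{403723} + \sqrt{\left(-7710\right)^{2} + 1190^{2}} = 1565382 \cdot \frac{1}{403723} + \sqrt{59444100 + 1416100} = \frac{1565382}{403723} + \sqrt{60860200} = \frac{1565382}{403723} + 10 \sqrt{608602} \approx 7805.2$)
$\frac{C{\left(-424,l{\left(-44,-5 \right)} \right)}}{N} - \frac{261177}{4352941} = - \frac{913}{\frac{1565382}{403723} + 10 \sqrt{608602}} - \frac{261177}{4352941} = - \frac{261177}{4352941} - \frac{913}{\frac{1565382}{403723} + 10 \sqrt{608602}}$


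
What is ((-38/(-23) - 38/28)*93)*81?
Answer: 715635/322 ≈ 2222.5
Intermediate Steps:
((-38/(-23) - 38/28)*93)*81 = ((-38*(-1/23) - 38*1/28)*93)*81 = ((38/23 - 19/14)*93)*81 = ((95/322)*93)*81 = (8835/322)*81 = 715635/322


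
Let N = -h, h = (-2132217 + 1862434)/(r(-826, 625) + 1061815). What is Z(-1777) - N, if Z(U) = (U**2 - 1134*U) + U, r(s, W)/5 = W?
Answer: 5506879016017/1064940 ≈ 5.1711e+6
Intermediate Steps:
r(s, W) = 5*W
h = -269783/1064940 (h = (-2132217 + 1862434)/(5*625 + 1061815) = -269783/(3125 + 1061815) = -269783/1064940 ≈ -0.25333)
Z(U) = U**2 - 1133*U
N = 269783/1064940 (N = -1*(-269783/1064940) = 269783/1064940 ≈ 0.25333)
Z(-1777) - N = -1777*(-1133 - 1777) - 1*269783/1064940 = -1777*(-2910) - 269783/1064940 = 5171070 - 269783/1064940 = 5506879016017/1064940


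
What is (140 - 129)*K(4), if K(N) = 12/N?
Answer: 33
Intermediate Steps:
(140 - 129)*K(4) = (140 - 129)*(12/4) = 11*(12*(¼)) = 11*3 = 33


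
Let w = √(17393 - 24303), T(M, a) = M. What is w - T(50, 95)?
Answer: -50 + I*√6910 ≈ -50.0 + 83.126*I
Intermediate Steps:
w = I*√6910 (w = √(-6910) = I*√6910 ≈ 83.126*I)
w - T(50, 95) = I*√6910 - 1*50 = I*√6910 - 50 = -50 + I*√6910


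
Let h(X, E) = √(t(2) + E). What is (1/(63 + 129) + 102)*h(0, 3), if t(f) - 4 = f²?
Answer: 19585*√11/192 ≈ 338.31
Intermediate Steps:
t(f) = 4 + f²
h(X, E) = √(8 + E) (h(X, E) = √((4 + 2²) + E) = √((4 + 4) + E) = √(8 + E))
(1/(63 + 129) + 102)*h(0, 3) = (1/(63 + 129) + 102)*√(8 + 3) = (1/192 + 102)*√11 = 19585*√11/192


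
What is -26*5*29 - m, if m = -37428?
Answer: 33658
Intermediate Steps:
-26*5*29 - m = -26*5*29 - 1*(-37428) = -130*29 + 37428 = -3770 + 37428 = 33658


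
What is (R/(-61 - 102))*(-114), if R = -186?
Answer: -21204/163 ≈ -130.09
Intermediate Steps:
(R/(-61 - 102))*(-114) = (-186/(-61 - 102))*(-114) = (-186/(-163))*(-114) = -1/163*(-186)*(-114) = (186/163)*(-114) = -21204/163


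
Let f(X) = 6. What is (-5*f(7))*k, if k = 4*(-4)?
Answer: 480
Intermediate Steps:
k = -16
(-5*f(7))*k = -5*6*(-16) = -30*(-16) = 480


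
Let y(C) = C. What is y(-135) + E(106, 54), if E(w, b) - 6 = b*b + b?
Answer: 2841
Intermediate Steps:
E(w, b) = 6 + b + b**2 (E(w, b) = 6 + (b*b + b) = 6 + (b**2 + b) = 6 + (b + b**2) = 6 + b + b**2)
y(-135) + E(106, 54) = -135 + (6 + 54 + 54**2) = -135 + (6 + 54 + 2916) = -135 + 2976 = 2841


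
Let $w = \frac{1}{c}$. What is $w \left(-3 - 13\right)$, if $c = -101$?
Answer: $\frac{16}{101} \approx 0.15842$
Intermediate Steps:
$w = - \frac{1}{101}$ ($w = \frac{1}{-101} = - \frac{1}{101} \approx -0.009901$)
$w \left(-3 - 13\right) = - \frac{-3 - 13}{101} = \left(- \frac{1}{101}\right) \left(-16\right) = \frac{16}{101}$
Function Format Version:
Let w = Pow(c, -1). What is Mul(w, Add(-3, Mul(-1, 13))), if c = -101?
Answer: Rational(16, 101) ≈ 0.15842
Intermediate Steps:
w = Rational(-1, 101) (w = Pow(-101, -1) = Rational(-1, 101) ≈ -0.0099010)
Mul(w, Add(-3, Mul(-1, 13))) = Mul(Rational(-1, 101), Add(-3, Mul(-1, 13))) = Mul(Rational(-1, 101), Add(-3, -13)) = Mul(Rational(-1, 101), -16) = Rational(16, 101)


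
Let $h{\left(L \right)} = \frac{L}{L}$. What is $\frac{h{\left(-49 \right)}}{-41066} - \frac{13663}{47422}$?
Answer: $- \frac{140283045}{486857963} \approx -0.28814$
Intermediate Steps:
$h{\left(L \right)} = 1$
$\frac{h{\left(-49 \right)}}{-41066} - \frac{13663}{47422} = 1 \frac{1}{-41066} - \frac{13663}{47422} = 1 \left(- \frac{1}{41066}\right) - \frac{13663}{47422} = - \frac{1}{41066} - \frac{13663}{47422} = - \frac{140283045}{486857963}$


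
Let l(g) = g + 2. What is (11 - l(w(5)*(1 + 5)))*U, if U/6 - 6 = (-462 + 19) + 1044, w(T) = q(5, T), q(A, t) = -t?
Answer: 142038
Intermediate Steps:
w(T) = -T
l(g) = 2 + g
U = 3642 (U = 36 + 6*((-462 + 19) + 1044) = 36 + 6*(-443 + 1044) = 36 + 6*601 = 36 + 3606 = 3642)
(11 - l(w(5)*(1 + 5)))*U = (11 - (2 + (-1*5)*(1 + 5)))*3642 = (11 - (2 - 5*6))*3642 = (11 - (2 - 30))*3642 = (11 - 1*(-28))*3642 = (11 + 28)*3642 = 39*3642 = 142038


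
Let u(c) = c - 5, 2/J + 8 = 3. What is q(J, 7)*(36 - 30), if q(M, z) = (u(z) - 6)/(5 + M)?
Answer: -120/23 ≈ -5.2174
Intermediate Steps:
J = -⅖ (J = 2/(-8 + 3) = 2/(-5) = 2*(-⅕) = -⅖ ≈ -0.40000)
u(c) = -5 + c
q(M, z) = (-11 + z)/(5 + M) (q(M, z) = ((-5 + z) - 6)/(5 + M) = (-11 + z)/(5 + M))
q(J, 7)*(36 - 30) = ((-11 + 7)/(5 - ⅖))*(36 - 30) = (-4/(23/5))*6 = ((5/23)*(-4))*6 = -20/23*6 = -120/23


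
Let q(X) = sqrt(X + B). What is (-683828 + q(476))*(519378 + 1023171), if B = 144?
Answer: -1054838197572 + 3085098*sqrt(155) ≈ -1.0548e+12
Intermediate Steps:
q(X) = sqrt(144 + X) (q(X) = sqrt(X + 144) = sqrt(144 + X))
(-683828 + q(476))*(519378 + 1023171) = (-683828 + sqrt(144 + 476))*(519378 + 1023171) = (-683828 + sqrt(620))*1542549 = (-683828 + 2*sqrt(155))*1542549 = -1054838197572 + 3085098*sqrt(155)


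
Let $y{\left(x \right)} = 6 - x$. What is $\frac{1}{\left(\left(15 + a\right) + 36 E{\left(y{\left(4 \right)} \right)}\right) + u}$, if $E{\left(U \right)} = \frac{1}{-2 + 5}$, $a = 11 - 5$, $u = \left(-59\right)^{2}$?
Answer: $\frac{1}{3514} \approx 0.00028458$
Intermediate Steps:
$u = 3481$
$a = 6$ ($a = 11 - 5 = 6$)
$E{\left(U \right)} = \frac{1}{3}$
$\frac{1}{\left(\left(15 + a\right) + 36 E{\left(y{\left(4 \right)} \right)}\right) + u} = \frac{1}{\left(\left(15 + 6\right) + 36 \cdot \frac{1}{3}\right) + 3481} = \frac{1}{\left(21 + 12\right) + 3481} = \frac{1}{33 + 3481} = \frac{1}{3514}$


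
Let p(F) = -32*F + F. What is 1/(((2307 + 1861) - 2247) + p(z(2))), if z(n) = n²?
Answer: 1/1797 ≈ 0.00055648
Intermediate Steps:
p(F) = -31*F
1/(((2307 + 1861) - 2247) + p(z(2))) = 1/(((2307 + 1861) - 2247) - 31*2²) = 1/((4168 - 2247) - 31*4) = 1/(1921 - 124) = 1/1797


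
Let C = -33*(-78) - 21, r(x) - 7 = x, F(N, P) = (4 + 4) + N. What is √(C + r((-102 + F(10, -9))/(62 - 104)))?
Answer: √2562 ≈ 50.616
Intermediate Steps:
F(N, P) = 8 + N
r(x) = 7 + x
C = 2553 (C = 2574 - 21 = 2553)
√(C + r((-102 + F(10, -9))/(62 - 104))) = √(2553 + (7 + (-102 + (8 + 10))/(62 - 104))) = √(2553 + (7 + (-102 + 18)/(-42))) = √(2553 + (7 - 84*(-1/42))) = √(2553 + (7 + 2)) = √(2553 + 9) = √2562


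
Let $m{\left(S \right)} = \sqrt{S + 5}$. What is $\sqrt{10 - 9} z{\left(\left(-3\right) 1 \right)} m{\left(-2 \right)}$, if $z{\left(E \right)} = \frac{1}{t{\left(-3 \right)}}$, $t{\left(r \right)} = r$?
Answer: $- \frac{\sqrt{3}}{3} \approx -0.57735$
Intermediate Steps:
$z{\left(E \right)} = - \frac{1}{3}$ ($z{\left(E \right)} = \frac{1}{-3} = - \frac{1}{3}$)
$m{\left(S \right)} = \sqrt{5 + S}$
$\sqrt{10 - 9} z{\left(\left(-3\right) 1 \right)} m{\left(-2 \right)} = \sqrt{10 - 9} \left(- \frac{1}{3}\right) \sqrt{5 - 2} = \sqrt{1} \left(- \frac{1}{3}\right) \sqrt{3} = 1 \left(- \frac{1}{3}\right) \sqrt{3} = - \frac{\sqrt{3}}{3}$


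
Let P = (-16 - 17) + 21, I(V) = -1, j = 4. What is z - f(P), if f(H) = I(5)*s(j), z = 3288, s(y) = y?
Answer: 3292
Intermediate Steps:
P = -12 (P = -33 + 21 = -12)
f(H) = -4 (f(H) = -1*4 = -4)
z - f(P) = 3288 - 1*(-4) = 3288 + 4 = 3292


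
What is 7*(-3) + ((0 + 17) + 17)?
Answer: 13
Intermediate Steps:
7*(-3) + ((0 + 17) + 17) = -21 + (17 + 17) = -21 + 34 = 13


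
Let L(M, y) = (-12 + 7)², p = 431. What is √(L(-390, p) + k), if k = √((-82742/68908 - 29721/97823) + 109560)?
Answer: √(283988832550850604100 + 3370393642*√1244535568360884519884626)/3370393642 ≈ 18.868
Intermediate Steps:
L(M, y) = 25 (L(M, y) = (-5)² = 25)
k = √1244535568360884519884626/3370393642 (k = √((-82742*1/68908 - 29721*1/97823) + 109560) = √((-41371/34454 - 29721/97823) + 109560) = √(-5071042667/3370393642 + 109560) = √(369255256374853/3370393642) = √1244535568360884519884626/3370393642 ≈ 331.00)
√(L(-390, p) + k) = √(25 + √1244535568360884519884626/3370393642)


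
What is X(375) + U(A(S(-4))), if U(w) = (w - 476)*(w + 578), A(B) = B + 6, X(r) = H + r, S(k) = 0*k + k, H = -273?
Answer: -274818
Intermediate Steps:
S(k) = k (S(k) = 0 + k = k)
X(r) = -273 + r
A(B) = 6 + B
U(w) = (-476 + w)*(578 + w)
X(375) + U(A(S(-4))) = (-273 + 375) + (-275128 + (6 - 4)² + 102*(6 - 4)) = 102 + (-275128 + 2² + 102*2) = 102 + (-275128 + 4 + 204) = 102 - 274920 = -274818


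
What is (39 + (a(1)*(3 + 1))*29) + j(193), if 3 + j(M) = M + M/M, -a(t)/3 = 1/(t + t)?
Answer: 56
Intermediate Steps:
a(t) = -3/(2*t) (a(t) = -3/(t + t) = -3*1/(2*t) = -3/(2*t))
j(M) = -2 + M (j(M) = -3 + (M + M/M) = -3 + (M + 1) = -3 + (1 + M) = -2 + M)
(39 + (a(1)*(3 + 1))*29) + j(193) = (39 + ((-3/2/1)*(3 + 1))*29) + (-2 + 193) = (39 + (-3/2*1*4)*29) + 191 = (39 - 3/2*4*29) + 191 = (39 - 6*29) + 191 = (39 - 174) + 191 = -135 + 191 = 56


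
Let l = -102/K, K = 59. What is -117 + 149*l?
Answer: -22101/59 ≈ -374.59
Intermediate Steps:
l = -102/59 ≈ -1.7288
-117 + 149*l = -117 + 149*(-102/59) = -117 - 15198/59 = -22101/59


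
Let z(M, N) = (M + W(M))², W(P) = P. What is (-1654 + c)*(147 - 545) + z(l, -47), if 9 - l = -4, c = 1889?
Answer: -92854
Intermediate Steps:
l = 13 (l = 9 - 1*(-4) = 9 + 4 = 13)
z(M, N) = 4*M² (z(M, N) = (M + M)² = (2*M)² = 4*M²)
(-1654 + c)*(147 - 545) + z(l, -47) = (-1654 + 1889)*(147 - 545) + 4*13² = 235*(-398) + 4*169 = -93530 + 676 = -92854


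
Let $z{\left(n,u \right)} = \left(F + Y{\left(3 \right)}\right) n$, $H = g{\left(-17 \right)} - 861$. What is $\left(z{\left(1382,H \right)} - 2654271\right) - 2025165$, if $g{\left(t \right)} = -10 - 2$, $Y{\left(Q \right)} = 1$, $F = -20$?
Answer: $-4705694$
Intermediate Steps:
$g{\left(t \right)} = -12$
$H = -873$ ($H = -12 - 861 = -873$)
$z{\left(n,u \right)} = - 19 n$ ($z{\left(n,u \right)} = \left(-20 + 1\right) n = - 19 n$)
$\left(z{\left(1382,H \right)} - 2654271\right) - 2025165 = \left(\left(-19\right) 1382 - 2654271\right) - 2025165 = \left(-26258 - 2654271\right) - 2025165 = -2680529 - 2025165 = -4705694$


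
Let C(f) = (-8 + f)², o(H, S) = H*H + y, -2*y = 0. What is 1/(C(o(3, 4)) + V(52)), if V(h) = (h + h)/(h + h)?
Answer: ½ ≈ 0.50000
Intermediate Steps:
y = 0 (y = -½*0 = 0)
o(H, S) = H² (o(H, S) = H*H + 0 = H² + 0 = H²)
V(h) = 1 (V(h) = (2*h)/((2*h)) = (2*h)*(1/(2*h)) = 1)
1/(C(o(3, 4)) + V(52)) = 1/((-8 + 3²)² + 1) = 1/((-8 + 9)² + 1) = 1/(1² + 1) = 1/(1 + 1) = 1/2 = ½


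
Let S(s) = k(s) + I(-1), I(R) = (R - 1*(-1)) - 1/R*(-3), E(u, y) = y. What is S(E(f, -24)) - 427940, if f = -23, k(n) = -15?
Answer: -427958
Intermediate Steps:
I(R) = 1 + R + 3/R (I(R) = (R + 1) + 3/R = (1 + R) + 3/R = 1 + R + 3/R)
S(s) = -18 (S(s) = -15 + (1 - 1 + 3/(-1)) = -15 + (1 - 1 + 3*(-1)) = -15 + (1 - 1 - 3) = -15 - 3 = -18)
S(E(f, -24)) - 427940 = -18 - 427940 = -427958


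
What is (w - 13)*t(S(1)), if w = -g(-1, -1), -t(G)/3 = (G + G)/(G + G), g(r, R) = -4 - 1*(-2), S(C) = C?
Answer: 33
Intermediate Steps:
g(r, R) = -2 (g(r, R) = -4 + 2 = -2)
t(G) = -3 (t(G) = -3*(G + G)/(G + G) = -3*2*G/(2*G) = -3*2*G*1/(2*G) = -3*1 = -3)
w = 2 (w = -1*(-2) = 2)
(w - 13)*t(S(1)) = (2 - 13)*(-3) = -11*(-3) = 33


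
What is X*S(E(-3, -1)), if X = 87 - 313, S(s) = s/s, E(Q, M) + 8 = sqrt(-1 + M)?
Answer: -226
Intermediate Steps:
E(Q, M) = -8 + sqrt(-1 + M)
S(s) = 1
X = -226
X*S(E(-3, -1)) = -226*1 = -226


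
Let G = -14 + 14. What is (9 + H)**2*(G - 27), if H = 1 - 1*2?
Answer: -1728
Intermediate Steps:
H = -1 (H = 1 - 2 = -1)
G = 0
(9 + H)**2*(G - 27) = (9 - 1)**2*(0 - 27) = 8**2*(-27) = 64*(-27) = -1728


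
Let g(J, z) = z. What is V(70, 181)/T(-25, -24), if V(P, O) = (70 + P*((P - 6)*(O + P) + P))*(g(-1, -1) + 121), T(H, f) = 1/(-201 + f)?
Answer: -30495150000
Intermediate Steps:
V(P, O) = 8400 + 120*P*(P + (-6 + P)*(O + P)) (V(P, O) = (70 + P*((P - 6)*(O + P) + P))*(-1 + 121) = (70 + P*((-6 + P)*(O + P) + P))*120 = (70 + P*(P + (-6 + P)*(O + P)))*120 = 8400 + 120*P*(P + (-6 + P)*(O + P)))
V(70, 181)/T(-25, -24) = (8400 - 600*70² + 120*70³ - 720*181*70 + 120*181*70²)/(1/(-201 - 24)) = (8400 - 600*4900 + 120*343000 - 9122400 + 120*181*4900)/(1/(-225)) = (8400 - 2940000 + 41160000 - 9122400 + 106428000)/(-1/225) = 135534000*(-225) = -30495150000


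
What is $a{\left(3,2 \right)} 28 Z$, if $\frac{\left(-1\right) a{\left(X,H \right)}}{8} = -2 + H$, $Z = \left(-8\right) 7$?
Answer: $0$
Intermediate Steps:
$Z = -56$
$a{\left(X,H \right)} = 16 - 8 H$ ($a{\left(X,H \right)} = - 8 \left(-2 + H\right) = 16 - 8 H$)
$a{\left(3,2 \right)} 28 Z = \left(16 - 16\right) 28 \left(-56\right) = 0 \cdot 28 \left(-56\right) = 0 \left(-56\right) = 0$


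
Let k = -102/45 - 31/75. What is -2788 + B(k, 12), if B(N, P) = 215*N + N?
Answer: -84172/25 ≈ -3366.9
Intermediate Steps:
k = -67/25 (k = -102*1/45 - 31*1/75 = -34/15 - 31/75 = -67/25 ≈ -2.6800)
B(N, P) = 216*N
-2788 + B(k, 12) = -2788 + 216*(-67/25) = -2788 - 14472/25 = -84172/25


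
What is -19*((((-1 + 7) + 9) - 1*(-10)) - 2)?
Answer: -437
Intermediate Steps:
-19*((((-1 + 7) + 9) - 1*(-10)) - 2) = -19*(((6 + 9) + 10) - 2) = -19*((15 + 10) - 2) = -19*(25 - 2) = -19*23 = -437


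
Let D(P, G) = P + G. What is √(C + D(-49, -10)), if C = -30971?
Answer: I*√31030 ≈ 176.15*I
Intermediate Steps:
D(P, G) = G + P
√(C + D(-49, -10)) = √(-30971 + (-10 - 49)) = √(-30971 - 59) = √(-31030) = I*√31030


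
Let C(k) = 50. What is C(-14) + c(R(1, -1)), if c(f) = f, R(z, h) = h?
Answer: 49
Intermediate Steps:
C(-14) + c(R(1, -1)) = 50 - 1 = 49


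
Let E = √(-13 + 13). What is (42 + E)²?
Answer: 1764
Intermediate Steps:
E = 0 (E = √0 = 0)
(42 + E)² = (42 + 0)² = 42² = 1764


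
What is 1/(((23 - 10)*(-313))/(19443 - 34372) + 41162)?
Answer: 14929/614511567 ≈ 2.4294e-5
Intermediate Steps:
1/(((23 - 10)*(-313))/(19443 - 34372) + 41162) = 1/((13*(-313))/(-14929) + 41162) = 1/(-4069*(-1/14929) + 41162) = 1/(4069/14929 + 41162) = 1/(614511567/14929) = 14929/614511567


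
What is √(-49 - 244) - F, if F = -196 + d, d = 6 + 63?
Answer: 127 + I*√293 ≈ 127.0 + 17.117*I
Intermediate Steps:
d = 69
F = -127 (F = -196 + 69 = -127)
√(-49 - 244) - F = √(-49 - 244) - 1*(-127) = √(-293) + 127 = I*√293 + 127 = 127 + I*√293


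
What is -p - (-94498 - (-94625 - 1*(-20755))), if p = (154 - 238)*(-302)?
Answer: -4740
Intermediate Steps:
p = 25368 (p = -84*(-302) = 25368)
-p - (-94498 - (-94625 - 1*(-20755))) = -1*25368 - (-94498 - (-94625 - 1*(-20755))) = -25368 - (-94498 - (-94625 + 20755)) = -25368 - (-94498 - 1*(-73870)) = -25368 - (-94498 + 73870) = -25368 - 1*(-20628) = -25368 + 20628 = -4740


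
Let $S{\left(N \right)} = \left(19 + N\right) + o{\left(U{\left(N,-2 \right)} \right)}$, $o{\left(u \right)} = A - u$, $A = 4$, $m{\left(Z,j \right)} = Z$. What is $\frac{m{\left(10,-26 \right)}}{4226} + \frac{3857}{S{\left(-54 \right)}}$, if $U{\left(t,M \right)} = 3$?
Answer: $- \frac{8149671}{71842} \approx -113.44$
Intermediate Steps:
$o{\left(u \right)} = 4 - u$
$S{\left(N \right)} = 20 + N$ ($S{\left(N \right)} = \left(19 + N\right) + \left(4 - 3\right) = \left(19 + N\right) + 1 = 20 + N$)
$\frac{m{\left(10,-26 \right)}}{4226} + \frac{3857}{S{\left(-54 \right)}} = \frac{10}{4226} + \frac{3857}{20 - 54} = 10 \cdot \frac{1}{4226} + \frac{3857}{-34} = \frac{5}{2113} + 3857 \left(- \frac{1}{34}\right) = \frac{5}{2113} - \frac{3857}{34} = - \frac{8149671}{71842}$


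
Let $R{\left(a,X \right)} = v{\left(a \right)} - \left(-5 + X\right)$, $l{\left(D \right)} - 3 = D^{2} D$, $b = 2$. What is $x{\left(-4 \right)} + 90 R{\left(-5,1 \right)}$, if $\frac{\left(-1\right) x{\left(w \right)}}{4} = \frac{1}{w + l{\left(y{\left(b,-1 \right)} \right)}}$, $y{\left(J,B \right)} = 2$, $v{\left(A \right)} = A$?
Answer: $- \frac{634}{7} \approx -90.571$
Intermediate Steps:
$l{\left(D \right)} = 3 + D^{3}$ ($l{\left(D \right)} = 3 + D^{2} D = 3 + D^{3}$)
$R{\left(a,X \right)} = 5 + a - X$ ($R{\left(a,X \right)} = a - \left(-5 + X\right) = 5 + a - X$)
$x{\left(w \right)} = - \frac{4}{11 + w}$ ($x{\left(w \right)} = - \frac{4}{w + \left(3 + 2^{3}\right)} = - \frac{4}{w + \left(3 + 8\right)} = - \frac{4}{w + 11} = - \frac{4}{11 + w}$)
$x{\left(-4 \right)} + 90 R{\left(-5,1 \right)} = - \frac{4}{11 - 4} + 90 \left(5 - 5 - 1\right) = - \frac{4}{7} + 90 \left(5 - 5 - 1\right) = \left(-4\right) \frac{1}{7} + 90 \left(-1\right) = - \frac{4}{7} - 90 = - \frac{634}{7}$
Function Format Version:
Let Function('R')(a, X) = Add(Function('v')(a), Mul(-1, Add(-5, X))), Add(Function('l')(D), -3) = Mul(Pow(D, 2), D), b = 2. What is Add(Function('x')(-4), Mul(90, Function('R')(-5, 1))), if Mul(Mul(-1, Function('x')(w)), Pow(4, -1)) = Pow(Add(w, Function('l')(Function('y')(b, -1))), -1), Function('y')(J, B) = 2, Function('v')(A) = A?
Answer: Rational(-634, 7) ≈ -90.571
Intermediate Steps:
Function('l')(D) = Add(3, Pow(D, 3)) (Function('l')(D) = Add(3, Mul(Pow(D, 2), D)) = Add(3, Pow(D, 3)))
Function('R')(a, X) = Add(5, a, Mul(-1, X)) (Function('R')(a, X) = Add(a, Mul(-1, Add(-5, X))) = Add(a, Add(5, Mul(-1, X))) = Add(5, a, Mul(-1, X)))
Function('x')(w) = Mul(-4, Pow(Add(11, w), -1)) (Function('x')(w) = Mul(-4, Pow(Add(w, Add(3, Pow(2, 3))), -1)) = Mul(-4, Pow(Add(w, Add(3, 8)), -1)) = Mul(-4, Pow(Add(w, 11), -1)) = Mul(-4, Pow(Add(11, w), -1)))
Add(Function('x')(-4), Mul(90, Function('R')(-5, 1))) = Add(Mul(-4, Pow(Add(11, -4), -1)), Mul(90, Add(5, -5, Mul(-1, 1)))) = Add(Mul(-4, Pow(7, -1)), Mul(90, Add(5, -5, -1))) = Add(Mul(-4, Rational(1, 7)), Mul(90, -1)) = Add(Rational(-4, 7), -90) = Rational(-634, 7)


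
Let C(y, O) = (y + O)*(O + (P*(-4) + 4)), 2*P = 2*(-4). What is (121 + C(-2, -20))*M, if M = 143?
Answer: 17303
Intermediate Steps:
P = -4 (P = (2*(-4))/2 = (½)*(-8) = -4)
C(y, O) = (20 + O)*(O + y) (C(y, O) = (y + O)*(O + (-4*(-4) + 4)) = (O + y)*(O + (16 + 4)) = (O + y)*(O + 20) = (O + y)*(20 + O) = (20 + O)*(O + y))
(121 + C(-2, -20))*M = (121 + ((-20)² + 20*(-20) + 20*(-2) - 20*(-2)))*143 = (121 + (400 - 400 - 40 + 40))*143 = (121 + 0)*143 = 121*143 = 17303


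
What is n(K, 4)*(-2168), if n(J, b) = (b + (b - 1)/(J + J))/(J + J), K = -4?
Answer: 7859/8 ≈ 982.38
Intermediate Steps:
n(J, b) = (b + (-1 + b)/(2*J))/(2*J) (n(J, b) = (b + (-1 + b)/((2*J)))/((2*J)) = (b + (-1 + b)*(1/(2*J)))*(1/(2*J)) = (b + (-1 + b)/(2*J))*(1/(2*J)) = (b + (-1 + b)/(2*J))/(2*J))
n(K, 4)*(-2168) = ((¼)*(-1 + 4 + 2*(-4)*4)/(-4)²)*(-2168) = ((¼)*(1/16)*(-1 + 4 - 32))*(-2168) = ((¼)*(1/16)*(-29))*(-2168) = -29/64*(-2168) = 7859/8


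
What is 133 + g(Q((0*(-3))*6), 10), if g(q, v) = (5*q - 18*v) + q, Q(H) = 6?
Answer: -11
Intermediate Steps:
g(q, v) = -18*v + 6*q (g(q, v) = (-18*v + 5*q) + q = -18*v + 6*q)
133 + g(Q((0*(-3))*6), 10) = 133 + (-18*10 + 6*6) = 133 + (-180 + 36) = 133 - 144 = -11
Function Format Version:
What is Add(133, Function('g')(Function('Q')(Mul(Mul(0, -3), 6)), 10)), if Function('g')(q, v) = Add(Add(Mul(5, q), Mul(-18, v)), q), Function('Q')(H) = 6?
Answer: -11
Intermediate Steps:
Function('g')(q, v) = Add(Mul(-18, v), Mul(6, q)) (Function('g')(q, v) = Add(Add(Mul(-18, v), Mul(5, q)), q) = Add(Mul(-18, v), Mul(6, q)))
Add(133, Function('g')(Function('Q')(Mul(Mul(0, -3), 6)), 10)) = Add(133, Add(Mul(-18, 10), Mul(6, 6))) = Add(133, Add(-180, 36)) = Add(133, -144) = -11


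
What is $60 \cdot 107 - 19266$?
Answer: $-12846$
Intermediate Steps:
$60 \cdot 107 - 19266 = 6420 - 19266 = -12846$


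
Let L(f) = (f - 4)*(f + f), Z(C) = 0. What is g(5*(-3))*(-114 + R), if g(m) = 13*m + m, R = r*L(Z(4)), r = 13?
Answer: 23940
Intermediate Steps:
L(f) = 2*f*(-4 + f) (L(f) = (-4 + f)*(2*f) = 2*f*(-4 + f))
R = 0 (R = 13*(2*0*(-4 + 0)) = 13*(2*0*(-4)) = 13*0 = 0)
g(m) = 14*m
g(5*(-3))*(-114 + R) = (14*(5*(-3)))*(-114 + 0) = (14*(-15))*(-114) = -210*(-114) = 23940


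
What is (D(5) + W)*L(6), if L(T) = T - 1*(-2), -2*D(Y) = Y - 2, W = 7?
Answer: 44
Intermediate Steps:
D(Y) = 1 - Y/2 (D(Y) = -(Y - 2)/2 = -(-2 + Y)/2 = 1 - Y/2)
L(T) = 2 + T (L(T) = T + 2 = 2 + T)
(D(5) + W)*L(6) = ((1 - ½*5) + 7)*(2 + 6) = ((1 - 5/2) + 7)*8 = (-3/2 + 7)*8 = (11/2)*8 = 44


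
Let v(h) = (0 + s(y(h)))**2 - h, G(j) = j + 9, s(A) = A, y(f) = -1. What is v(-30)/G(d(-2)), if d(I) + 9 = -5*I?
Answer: 31/10 ≈ 3.1000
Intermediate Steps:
d(I) = -9 - 5*I
G(j) = 9 + j
v(h) = 1 - h (v(h) = (0 - 1)**2 - h = (-1)**2 - h = 1 - h)
v(-30)/G(d(-2)) = (1 - 1*(-30))/(9 + (-9 - 5*(-2))) = (1 + 30)/(9 + (-9 + 10)) = 31/(9 + 1) = 31/10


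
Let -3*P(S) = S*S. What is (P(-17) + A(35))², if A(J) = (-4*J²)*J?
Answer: 265007714521/9 ≈ 2.9445e+10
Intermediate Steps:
P(S) = -S²/3 (P(S) = -S*S/3 = -S²/3)
A(J) = -4*J³
(P(-17) + A(35))² = (-⅓*(-17)² - 4*35³)² = (-⅓*289 - 4*42875)² = (-289/3 - 171500)² = (-514789/3)² = 265007714521/9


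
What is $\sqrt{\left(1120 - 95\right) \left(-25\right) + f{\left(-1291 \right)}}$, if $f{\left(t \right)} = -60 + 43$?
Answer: $i \sqrt{25642} \approx 160.13 i$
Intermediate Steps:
$f{\left(t \right)} = -17$
$\sqrt{\left(1120 - 95\right) \left(-25\right) + f{\left(-1291 \right)}} = \sqrt{\left(1120 - 95\right) \left(-25\right) - 17} = \sqrt{1025 \left(-25\right) - 17} = \sqrt{-25625 - 17} = \sqrt{-25642} = i \sqrt{25642}$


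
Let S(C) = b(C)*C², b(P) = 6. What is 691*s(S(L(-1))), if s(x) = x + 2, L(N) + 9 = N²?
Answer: 266726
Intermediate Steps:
L(N) = -9 + N²
S(C) = 6*C²
s(x) = 2 + x
691*s(S(L(-1))) = 691*(2 + 6*(-9 + (-1)²)²) = 691*(2 + 6*(-9 + 1)²) = 691*(2 + 6*(-8)²) = 691*(2 + 6*64) = 691*(2 + 384) = 691*386 = 266726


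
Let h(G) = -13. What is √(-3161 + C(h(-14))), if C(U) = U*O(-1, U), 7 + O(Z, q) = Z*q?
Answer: I*√3239 ≈ 56.912*I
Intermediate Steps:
O(Z, q) = -7 + Z*q
C(U) = U*(-7 - U)
√(-3161 + C(h(-14))) = √(-3161 - 1*(-13)*(7 - 13)) = √(-3161 - 1*(-13)*(-6)) = √(-3161 - 78) = √(-3239) = I*√3239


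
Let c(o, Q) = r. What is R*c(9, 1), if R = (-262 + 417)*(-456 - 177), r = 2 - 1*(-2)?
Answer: -392460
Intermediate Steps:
r = 4 (r = 2 + 2 = 4)
c(o, Q) = 4
R = -98115 (R = 155*(-633) = -98115)
R*c(9, 1) = -98115*4 = -392460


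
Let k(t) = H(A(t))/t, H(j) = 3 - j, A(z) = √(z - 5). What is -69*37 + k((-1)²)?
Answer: -2550 - 2*I ≈ -2550.0 - 2.0*I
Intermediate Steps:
A(z) = √(-5 + z)
k(t) = (3 - √(-5 + t))/t
-69*37 + k((-1)²) = -69*37 + (3 - √(-5 + (-1)²))/((-1)²) = -2553 + (3 - √(-5 + 1))/1 = -2553 + 1*(3 - √(-4)) = -2553 + 1*(3 - 2*I) = -2553 + (3 - 2*I) = -2550 - 2*I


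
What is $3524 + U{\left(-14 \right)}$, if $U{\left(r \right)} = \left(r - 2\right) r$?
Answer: $3748$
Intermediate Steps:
$U{\left(r \right)} = r \left(-2 + r\right)$ ($U{\left(r \right)} = \left(-2 + r\right) r = r \left(-2 + r\right)$)
$3524 + U{\left(-14 \right)} = 3524 - 14 \left(-2 - 14\right) = 3524 - -224 = 3524 + 224 = 3748$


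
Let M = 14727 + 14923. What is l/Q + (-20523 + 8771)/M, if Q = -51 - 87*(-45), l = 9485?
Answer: 16844323/8183400 ≈ 2.0584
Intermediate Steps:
M = 29650
Q = 3864 (Q = -51 + 3915 = 3864)
l/Q + (-20523 + 8771)/M = 9485/3864 + (-20523 + 8771)/29650 = 9485*(1/3864) - 11752*1/29650 = 1355/552 - 5876/14825 = 16844323/8183400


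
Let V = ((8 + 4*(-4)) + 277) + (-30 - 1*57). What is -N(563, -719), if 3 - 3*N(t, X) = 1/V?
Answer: -545/546 ≈ -0.99817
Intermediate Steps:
V = 182 (V = ((8 - 16) + 277) + (-30 - 57) = (-8 + 277) - 87 = 269 - 87 = 182)
N(t, X) = 545/546 (N(t, X) = 1 - ⅓/182 = 1 - ⅓*1/182 = 1 - 1/546 = 545/546)
-N(563, -719) = -1*545/546 = -545/546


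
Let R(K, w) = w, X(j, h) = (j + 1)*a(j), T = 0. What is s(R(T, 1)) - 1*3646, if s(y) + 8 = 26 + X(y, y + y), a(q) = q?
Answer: -3626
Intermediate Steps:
X(j, h) = j*(1 + j) (X(j, h) = (j + 1)*j = (1 + j)*j = j*(1 + j))
s(y) = 18 + y*(1 + y) (s(y) = -8 + (26 + y*(1 + y)) = 18 + y*(1 + y))
s(R(T, 1)) - 1*3646 = (18 + 1*(1 + 1)) - 1*3646 = (18 + 1*2) - 3646 = (18 + 2) - 3646 = 20 - 3646 = -3626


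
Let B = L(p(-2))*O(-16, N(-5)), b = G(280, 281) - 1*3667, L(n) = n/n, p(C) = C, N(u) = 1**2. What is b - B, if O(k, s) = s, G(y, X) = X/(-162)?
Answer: -594497/162 ≈ -3669.7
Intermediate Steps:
N(u) = 1
G(y, X) = -X/162 (G(y, X) = X*(-1/162) = -X/162)
L(n) = 1
b = -594335/162 (b = -1/162*281 - 1*3667 = -281/162 - 3667 = -594335/162 ≈ -3668.7)
B = 1 (B = 1*1 = 1)
b - B = -594335/162 - 1*1 = -594335/162 - 1 = -594497/162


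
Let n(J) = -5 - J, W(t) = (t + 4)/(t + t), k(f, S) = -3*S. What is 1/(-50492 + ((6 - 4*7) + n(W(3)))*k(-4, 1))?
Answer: -2/100815 ≈ -1.9838e-5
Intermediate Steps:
W(t) = (4 + t)/(2*t) (W(t) = (4 + t)/((2*t)) = (4 + t)*(1/(2*t)) = (4 + t)/(2*t))
1/(-50492 + ((6 - 4*7) + n(W(3)))*k(-4, 1)) = 1/(-50492 + ((6 - 4*7) + (-5 - (4 + 3)/(2*3)))*(-3*1)) = 1/(-50492 + ((6 - 28) + (-5 - 7/(2*3)))*(-3)) = 1/(-50492 + (-22 + (-5 - 1*7/6))*(-3)) = 1/(-50492 + (-22 + (-5 - 7/6))*(-3)) = 1/(-50492 + (-22 - 37/6)*(-3)) = 1/(-50492 - 169/6*(-3)) = 1/(-50492 + 169/2) = 1/(-100815/2) = -2/100815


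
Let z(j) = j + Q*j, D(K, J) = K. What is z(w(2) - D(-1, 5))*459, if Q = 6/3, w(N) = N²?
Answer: 6885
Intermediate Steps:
Q = 2 (Q = 6*(⅓) = 2)
z(j) = 3*j (z(j) = j + 2*j = 3*j)
z(w(2) - D(-1, 5))*459 = (3*(2² - 1*(-1)))*459 = (3*(4 + 1))*459 = (3*5)*459 = 15*459 = 6885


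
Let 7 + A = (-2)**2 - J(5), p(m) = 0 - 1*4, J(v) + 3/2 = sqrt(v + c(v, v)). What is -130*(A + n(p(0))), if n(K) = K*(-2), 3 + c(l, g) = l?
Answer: -845 + 130*sqrt(7) ≈ -501.05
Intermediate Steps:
c(l, g) = -3 + l
J(v) = -3/2 + sqrt(-3 + 2*v) (J(v) = -3/2 + sqrt(v + (-3 + v)) = -3/2 + sqrt(-3 + 2*v))
p(m) = -4 (p(m) = 0 - 4 = -4)
n(K) = -2*K
A = -3/2 - sqrt(7) (A = -7 + ((-2)**2 - (-3/2 + sqrt(-3 + 2*5))) = -7 + (4 - (-3/2 + sqrt(-3 + 10))) = -7 + (4 - (-3/2 + sqrt(7))) = -7 + (4 + (3/2 - sqrt(7))) = -7 + (11/2 - sqrt(7)) = -3/2 - sqrt(7) ≈ -4.1458)
-130*(A + n(p(0))) = -130*((-3/2 - sqrt(7)) - 2*(-4)) = -130*((-3/2 - sqrt(7)) + 8) = -130*(13/2 - sqrt(7)) = -845 + 130*sqrt(7)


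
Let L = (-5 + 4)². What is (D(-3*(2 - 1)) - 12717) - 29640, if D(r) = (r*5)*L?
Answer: -42372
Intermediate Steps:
L = 1 (L = (-1)² = 1)
D(r) = 5*r (D(r) = (r*5)*1 = (5*r)*1 = 5*r)
(D(-3*(2 - 1)) - 12717) - 29640 = (5*(-3*(2 - 1)) - 12717) - 29640 = (5*(-3*1) - 12717) - 29640 = (5*(-3) - 12717) - 29640 = (-15 - 12717) - 29640 = -12732 - 29640 = -42372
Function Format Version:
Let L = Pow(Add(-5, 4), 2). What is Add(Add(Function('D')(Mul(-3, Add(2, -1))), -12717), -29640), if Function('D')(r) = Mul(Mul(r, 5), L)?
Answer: -42372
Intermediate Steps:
L = 1 (L = Pow(-1, 2) = 1)
Function('D')(r) = Mul(5, r) (Function('D')(r) = Mul(Mul(r, 5), 1) = Mul(Mul(5, r), 1) = Mul(5, r))
Add(Add(Function('D')(Mul(-3, Add(2, -1))), -12717), -29640) = Add(Add(Mul(5, Mul(-3, Add(2, -1))), -12717), -29640) = Add(Add(Mul(5, Mul(-3, 1)), -12717), -29640) = Add(Add(Mul(5, -3), -12717), -29640) = Add(Add(-15, -12717), -29640) = Add(-12732, -29640) = -42372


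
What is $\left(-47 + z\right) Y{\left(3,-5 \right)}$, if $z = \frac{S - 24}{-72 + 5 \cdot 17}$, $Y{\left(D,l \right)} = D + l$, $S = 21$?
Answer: $\frac{1228}{13} \approx 94.462$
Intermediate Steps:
$z = - \frac{3}{13}$ ($z = \frac{21 - 24}{-72 + 5 \cdot 17} = - \frac{3}{-72 + 85} = - \frac{3}{13} \approx -0.23077$)
$\left(-47 + z\right) Y{\left(3,-5 \right)} = \left(-47 - \frac{3}{13}\right) \left(3 - 5\right) = \left(- \frac{614}{13}\right) \left(-2\right) = \frac{1228}{13}$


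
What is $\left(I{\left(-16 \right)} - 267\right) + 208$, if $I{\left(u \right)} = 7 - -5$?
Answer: $-47$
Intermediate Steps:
$I{\left(u \right)} = 12$ ($I{\left(u \right)} = 7 + 5 = 12$)
$\left(I{\left(-16 \right)} - 267\right) + 208 = \left(12 - 267\right) + 208 = -255 + 208 = -47$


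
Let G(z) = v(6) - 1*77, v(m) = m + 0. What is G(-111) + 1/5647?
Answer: -400936/5647 ≈ -71.000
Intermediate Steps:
v(m) = m
G(z) = -71 (G(z) = 6 - 1*77 = 6 - 77 = -71)
G(-111) + 1/5647 = -71 + 1/5647 = -400936/5647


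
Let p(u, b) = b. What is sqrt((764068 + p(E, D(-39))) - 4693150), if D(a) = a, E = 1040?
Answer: 3*I*sqrt(436569) ≈ 1982.2*I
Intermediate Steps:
sqrt((764068 + p(E, D(-39))) - 4693150) = sqrt((764068 - 39) - 4693150) = sqrt(764029 - 4693150) = sqrt(-3929121) = 3*I*sqrt(436569)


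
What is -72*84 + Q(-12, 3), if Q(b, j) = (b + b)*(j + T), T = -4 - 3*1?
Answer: -5952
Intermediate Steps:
T = -7 (T = -4 - 3 = -7)
Q(b, j) = 2*b*(-7 + j) (Q(b, j) = (b + b)*(j - 7) = (2*b)*(-7 + j) = 2*b*(-7 + j))
-72*84 + Q(-12, 3) = -72*84 + 2*(-12)*(-7 + 3) = -6048 + 2*(-12)*(-4) = -6048 + 96 = -5952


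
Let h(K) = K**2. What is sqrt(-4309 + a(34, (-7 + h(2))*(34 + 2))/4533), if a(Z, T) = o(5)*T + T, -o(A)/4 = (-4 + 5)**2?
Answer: I*sqrt(9837805201)/1511 ≈ 65.642*I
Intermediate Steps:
o(A) = -4 (o(A) = -4*(-4 + 5)**2 = -4*1**2 = -4*1 = -4)
a(Z, T) = -3*T (a(Z, T) = -4*T + T = -3*T)
sqrt(-4309 + a(34, (-7 + h(2))*(34 + 2))/4533) = sqrt(-4309 - 3*(-7 + 2**2)*(34 + 2)/4533) = sqrt(-4309 - 3*(-7 + 4)*36*(1/4533)) = sqrt(-4309 - (-9)*36*(1/4533)) = sqrt(-4309 - 3*(-108)*(1/4533)) = sqrt(-4309 + 324*(1/4533)) = sqrt(-4309 + 108/1511) = sqrt(-6510791/1511) = I*sqrt(9837805201)/1511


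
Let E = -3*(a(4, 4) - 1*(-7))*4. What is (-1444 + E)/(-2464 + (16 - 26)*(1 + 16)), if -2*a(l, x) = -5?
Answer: 779/1317 ≈ 0.59150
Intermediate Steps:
a(l, x) = 5/2 (a(l, x) = -1/2*(-5) = 5/2)
E = -114 (E = -3*(5/2 - 1*(-7))*4 = -3*(5/2 + 7)*4 = -3*19/2*4 = -57/2*4 = -114)
(-1444 + E)/(-2464 + (16 - 26)*(1 + 16)) = (-1444 - 114)/(-2464 + (16 - 26)*(1 + 16)) = -1558/(-2464 - 10*17) = -1558/(-2464 - 170) = -1558/(-2634) = -1558*(-1/2634) = 779/1317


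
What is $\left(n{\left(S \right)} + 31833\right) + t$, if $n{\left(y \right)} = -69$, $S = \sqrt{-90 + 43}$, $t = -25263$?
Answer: $6501$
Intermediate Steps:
$S = i \sqrt{47}$ ($S = \sqrt{-47} = i \sqrt{47} \approx 6.8557 i$)
$\left(n{\left(S \right)} + 31833\right) + t = \left(-69 + 31833\right) - 25263 = 31764 - 25263 = 6501$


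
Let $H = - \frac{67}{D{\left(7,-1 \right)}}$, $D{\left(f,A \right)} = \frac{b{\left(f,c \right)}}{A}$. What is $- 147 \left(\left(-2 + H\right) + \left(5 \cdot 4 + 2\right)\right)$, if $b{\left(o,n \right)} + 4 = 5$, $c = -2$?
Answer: $-12789$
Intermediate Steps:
$b{\left(o,n \right)} = 1$ ($b{\left(o,n \right)} = -4 + 5 = 1$)
$D{\left(f,A \right)} = \frac{1}{A}$ ($D{\left(f,A \right)} = 1 \frac{1}{A} = \frac{1}{A}$)
$H = 67$ ($H = - \frac{67}{\frac{1}{-1}} = - \frac{67}{-1} = \left(-67\right) \left(-1\right) = 67$)
$- 147 \left(\left(-2 + H\right) + \left(5 \cdot 4 + 2\right)\right) = - 147 \left(\left(-2 + 67\right) + \left(5 \cdot 4 + 2\right)\right) = - 147 \left(65 + \left(20 + 2\right)\right) = - 147 \left(65 + 22\right) = \left(-147\right) 87 = -12789$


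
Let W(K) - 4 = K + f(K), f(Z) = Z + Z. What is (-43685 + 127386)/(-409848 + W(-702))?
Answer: -83701/411950 ≈ -0.20318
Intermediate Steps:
f(Z) = 2*Z
W(K) = 4 + 3*K (W(K) = 4 + (K + 2*K) = 4 + 3*K)
(-43685 + 127386)/(-409848 + W(-702)) = (-43685 + 127386)/(-409848 + (4 + 3*(-702))) = 83701/(-409848 + (4 - 2106)) = 83701/(-409848 - 2102) = 83701/(-411950) = 83701*(-1/411950) = -83701/411950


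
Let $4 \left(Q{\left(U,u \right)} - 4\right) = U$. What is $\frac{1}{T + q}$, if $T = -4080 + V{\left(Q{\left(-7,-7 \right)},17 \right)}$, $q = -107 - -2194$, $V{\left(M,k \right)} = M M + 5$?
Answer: $- \frac{16}{31727} \approx -0.0005043$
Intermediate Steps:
$Q{\left(U,u \right)} = 4 + \frac{U}{4}$
$V{\left(M,k \right)} = 5 + M^{2}$ ($V{\left(M,k \right)} = M^{2} + 5 = 5 + M^{2}$)
$q = 2087$ ($q = -107 + 2194 = 2087$)
$T = - \frac{65119}{16}$ ($T = -4080 + \left(5 + \left(4 + \frac{1}{4} \left(-7\right)\right)^{2}\right) = -4080 + \left(5 + \left(4 - \frac{7}{4}\right)^{2}\right) = -4080 + \left(5 + \left(\frac{9}{4}\right)^{2}\right) = -4080 + \left(5 + \frac{81}{16}\right) = -4080 + \frac{161}{16} = - \frac{65119}{16} \approx -4069.9$)
$\frac{1}{T + q} = \frac{1}{- \frac{65119}{16} + 2087} = \frac{1}{- \frac{31727}{16}} = - \frac{16}{31727}$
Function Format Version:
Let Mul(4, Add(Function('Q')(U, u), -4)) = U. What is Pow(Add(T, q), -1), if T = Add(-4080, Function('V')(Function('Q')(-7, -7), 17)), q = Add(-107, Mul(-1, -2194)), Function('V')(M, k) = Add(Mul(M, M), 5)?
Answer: Rational(-16, 31727) ≈ -0.00050430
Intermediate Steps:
Function('Q')(U, u) = Add(4, Mul(Rational(1, 4), U))
Function('V')(M, k) = Add(5, Pow(M, 2)) (Function('V')(M, k) = Add(Pow(M, 2), 5) = Add(5, Pow(M, 2)))
q = 2087 (q = Add(-107, 2194) = 2087)
T = Rational(-65119, 16) (T = Add(-4080, Add(5, Pow(Add(4, Mul(Rational(1, 4), -7)), 2))) = Add(-4080, Add(5, Pow(Add(4, Rational(-7, 4)), 2))) = Add(-4080, Add(5, Pow(Rational(9, 4), 2))) = Add(-4080, Add(5, Rational(81, 16))) = Add(-4080, Rational(161, 16)) = Rational(-65119, 16) ≈ -4069.9)
Pow(Add(T, q), -1) = Pow(Add(Rational(-65119, 16), 2087), -1) = Pow(Rational(-31727, 16), -1) = Rational(-16, 31727)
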